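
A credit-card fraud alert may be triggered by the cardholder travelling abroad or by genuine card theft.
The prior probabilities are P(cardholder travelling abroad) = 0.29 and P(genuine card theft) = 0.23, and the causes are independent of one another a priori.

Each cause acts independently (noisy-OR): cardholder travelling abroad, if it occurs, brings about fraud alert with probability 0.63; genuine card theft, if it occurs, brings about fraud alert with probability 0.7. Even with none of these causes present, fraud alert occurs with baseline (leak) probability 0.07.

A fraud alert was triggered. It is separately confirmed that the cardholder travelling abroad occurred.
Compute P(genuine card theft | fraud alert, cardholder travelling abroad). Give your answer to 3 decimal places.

Under noisy-OR, P(fraud alert | causes) = 1 − (1−0.07)·∏(1−qᵢ) over the active causes.
P(fraud alert | cardholder travelling abroad) = 0.6559×0.77 + 0.89677×0.23 = 0.505043 + 0.206257 = 0.711300
Of this, 0.206257 comes from 0.89677×0.23 (the genuine card theft=true cases).
Hence the posterior is 0.206257/0.711300 ≈ 0.290.

P(genuine card theft | fraud alert, cardholder travelling abroad) ≈ 0.290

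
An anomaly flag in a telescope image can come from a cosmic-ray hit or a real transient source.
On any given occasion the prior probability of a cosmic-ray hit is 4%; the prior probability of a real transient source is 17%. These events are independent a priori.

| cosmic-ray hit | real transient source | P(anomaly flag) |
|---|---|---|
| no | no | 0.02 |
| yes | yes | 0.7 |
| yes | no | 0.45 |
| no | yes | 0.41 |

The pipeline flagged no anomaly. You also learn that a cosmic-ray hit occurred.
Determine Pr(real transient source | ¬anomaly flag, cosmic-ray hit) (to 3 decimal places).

Enumerate both values of real transient source and weight by the priors:
  P(¬anomaly flag | cosmic-ray hit) = 0.55·0.83 + 0.3·0.17
        = 0.456500 + 0.051000 = 0.507500
Keeping only the real transient source-present terms gives 0.051000, so
  P(real transient source | ¬anomaly flag, cosmic-ray hit) = 0.051000 / 0.507500 ≈ 0.100

Pr(real transient source | ¬anomaly flag, cosmic-ray hit) ≈ 0.100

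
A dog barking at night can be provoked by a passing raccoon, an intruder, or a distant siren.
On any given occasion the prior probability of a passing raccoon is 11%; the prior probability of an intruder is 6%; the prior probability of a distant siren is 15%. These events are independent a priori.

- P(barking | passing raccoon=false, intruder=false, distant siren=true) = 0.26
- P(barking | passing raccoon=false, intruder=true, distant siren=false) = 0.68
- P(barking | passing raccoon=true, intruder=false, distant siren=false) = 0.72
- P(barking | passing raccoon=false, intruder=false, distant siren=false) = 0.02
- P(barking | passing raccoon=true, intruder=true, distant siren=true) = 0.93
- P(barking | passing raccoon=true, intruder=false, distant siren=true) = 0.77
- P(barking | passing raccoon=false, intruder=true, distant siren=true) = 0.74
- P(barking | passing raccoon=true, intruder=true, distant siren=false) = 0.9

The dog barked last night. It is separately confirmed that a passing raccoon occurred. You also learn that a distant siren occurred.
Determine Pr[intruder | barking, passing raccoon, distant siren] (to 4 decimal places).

For the numerator, keep only intruder=true terms: 0.93*0.06 = 0.055800
The normalizing constant is 0.77*0.94 + 0.93*0.06 = 0.779600
Posterior = 0.055800 / 0.779600 ≈ 0.0716

Pr[intruder | barking, passing raccoon, distant siren] ≈ 0.0716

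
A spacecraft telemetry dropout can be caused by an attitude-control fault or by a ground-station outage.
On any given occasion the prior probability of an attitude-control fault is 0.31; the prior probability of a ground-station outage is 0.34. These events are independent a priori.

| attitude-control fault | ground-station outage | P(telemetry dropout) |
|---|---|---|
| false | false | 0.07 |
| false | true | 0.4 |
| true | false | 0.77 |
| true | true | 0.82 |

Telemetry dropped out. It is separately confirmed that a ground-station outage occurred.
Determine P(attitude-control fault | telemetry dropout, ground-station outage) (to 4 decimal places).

By total probability over both values of attitude-control fault:
  P(telemetry dropout | ground-station outage) = 0.4*0.69 + 0.82*0.31
        = 0.276000 + 0.254200 = 0.530200
Configurations with attitude-control fault contribute 0.254200, so
  P(attitude-control fault | telemetry dropout, ground-station outage) = 0.254200 / 0.530200 ≈ 0.4794

P(attitude-control fault | telemetry dropout, ground-station outage) ≈ 0.4794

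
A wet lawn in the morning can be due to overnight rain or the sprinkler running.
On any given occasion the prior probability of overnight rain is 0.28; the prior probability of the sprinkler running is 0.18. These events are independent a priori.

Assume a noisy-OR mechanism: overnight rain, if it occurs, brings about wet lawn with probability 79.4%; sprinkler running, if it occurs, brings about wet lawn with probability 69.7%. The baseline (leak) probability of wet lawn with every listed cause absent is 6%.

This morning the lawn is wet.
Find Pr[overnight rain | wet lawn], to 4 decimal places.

Pr[overnight rain | wet lawn] ≈ 0.6448

Under noisy-OR, P(wet lawn | causes) = 1 − (1−0.06)·∏(1−qᵢ) over the active causes.
Enumerate the 4 (overnight rain, sprinkler running) configurations and weight by the priors:
  P(wet lawn) = 0.06×0.72×0.82 + 0.71518×0.72×0.18 + 0.80636×0.28×0.82 + 0.941327×0.28×0.18
        = 0.035424 + 0.092687 + 0.185140 + 0.047443 = 0.360694
Keeping only the overnight rain-present terms gives 0.232583, so
  P(overnight rain | wet lawn) = 0.232583 / 0.360694 ≈ 0.6448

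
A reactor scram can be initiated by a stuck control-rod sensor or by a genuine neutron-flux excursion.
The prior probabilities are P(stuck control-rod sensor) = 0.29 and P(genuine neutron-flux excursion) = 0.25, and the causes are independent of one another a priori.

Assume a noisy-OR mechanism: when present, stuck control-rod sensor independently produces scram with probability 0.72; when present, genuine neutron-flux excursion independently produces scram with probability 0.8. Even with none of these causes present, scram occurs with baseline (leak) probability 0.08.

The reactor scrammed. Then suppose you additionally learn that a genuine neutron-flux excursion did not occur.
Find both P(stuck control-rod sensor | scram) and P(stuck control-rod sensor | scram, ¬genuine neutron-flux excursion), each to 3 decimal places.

Under noisy-OR, P(scram | causes) = 1 − (1−0.08)·∏(1−qᵢ) over the active causes.
For the numerator, keep only stuck control-rod sensor=true terms: 0.161472 + 0.068765 = 0.230237
Denominator P(scram): 0.08·0.71·0.75 + 0.816·0.71·0.25 + 0.7424·0.29·0.75 + 0.94848·0.29·0.25 = 0.417677
Posterior = 0.230237 / 0.417677 ≈ 0.551

With the extra evidence:
By total probability over both values of stuck control-rod sensor:
  P(scram | ¬genuine neutron-flux excursion) = 0.08·0.71 + 0.7424·0.29
        = 0.056800 + 0.215296 = 0.272096
Keeping only the stuck control-rod sensor-present terms gives 0.215296, so
  P(stuck control-rod sensor | scram, ¬genuine neutron-flux excursion) = 0.215296 / 0.272096 ≈ 0.791
Ruling out genuine neutron-flux excursion raises the posterior on stuck control-rod sensor — the flip side of explaining away.

P(stuck control-rod sensor | scram) ≈ 0.551; P(stuck control-rod sensor | scram, ¬genuine neutron-flux excursion) ≈ 0.791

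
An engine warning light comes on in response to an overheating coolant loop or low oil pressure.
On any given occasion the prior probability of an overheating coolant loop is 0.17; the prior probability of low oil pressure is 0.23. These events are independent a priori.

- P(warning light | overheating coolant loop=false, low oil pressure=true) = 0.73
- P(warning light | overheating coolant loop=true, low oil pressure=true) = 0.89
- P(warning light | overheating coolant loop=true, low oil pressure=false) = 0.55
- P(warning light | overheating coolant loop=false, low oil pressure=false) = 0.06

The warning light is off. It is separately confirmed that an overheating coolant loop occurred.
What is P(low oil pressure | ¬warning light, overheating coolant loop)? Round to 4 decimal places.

P(low oil pressure | ¬warning light, overheating coolant loop) ≈ 0.0680

By total probability over both values of low oil pressure:
  P(¬warning light | overheating coolant loop) = 0.45×0.77 + 0.11×0.23
        = 0.346500 + 0.025300 = 0.371800
The terms with low oil pressure present sum to 0.025300, so
  P(low oil pressure | ¬warning light, overheating coolant loop) = 0.025300 / 0.371800 ≈ 0.0680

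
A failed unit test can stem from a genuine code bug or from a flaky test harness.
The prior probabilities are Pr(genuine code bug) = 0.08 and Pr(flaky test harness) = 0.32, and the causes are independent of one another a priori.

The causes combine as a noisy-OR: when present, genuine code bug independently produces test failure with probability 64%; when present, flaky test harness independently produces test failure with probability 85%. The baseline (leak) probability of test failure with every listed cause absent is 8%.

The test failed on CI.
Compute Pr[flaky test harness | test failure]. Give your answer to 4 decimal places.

Under noisy-OR, P(test failure | causes) = 1 − (1−0.08)·∏(1−qᵢ) over the active causes.
Sum P(test failure|·) weighted by the priors over the 4 (genuine code bug, flaky test harness) configurations:
  P(test failure) = 0.08*0.92*0.68 + 0.862*0.92*0.32 + 0.6688*0.08*0.68 + 0.95032*0.08*0.32
        = 0.050048 + 0.253773 + 0.036383 + 0.024328 = 0.364532
Configurations with flaky test harness contribute 0.278101, so
  P(flaky test harness | test failure) = 0.278101 / 0.364532 ≈ 0.7629

Pr[flaky test harness | test failure] ≈ 0.7629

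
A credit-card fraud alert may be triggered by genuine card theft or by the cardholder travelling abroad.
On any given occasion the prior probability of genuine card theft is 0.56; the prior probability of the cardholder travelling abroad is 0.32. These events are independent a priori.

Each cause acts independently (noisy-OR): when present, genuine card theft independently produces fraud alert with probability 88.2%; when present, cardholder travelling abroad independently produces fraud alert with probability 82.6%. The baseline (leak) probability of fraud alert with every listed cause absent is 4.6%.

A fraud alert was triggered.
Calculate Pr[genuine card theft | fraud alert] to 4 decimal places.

Pr[genuine card theft | fraud alert] ≈ 0.7965

Under noisy-OR, P(fraud alert | causes) = 1 − (1−0.046)·∏(1−qᵢ) over the active causes.
Numerator (weight on configurations with genuine card theft): 0.337933 + 0.175690 = 0.513623
Denominator P(fraud alert): 0.046×0.44×0.68 + 0.834004×0.44×0.32 + 0.887428×0.56×0.68 + 0.980412×0.56×0.32 = 0.644814
Posterior = 0.513623 / 0.644814 ≈ 0.7965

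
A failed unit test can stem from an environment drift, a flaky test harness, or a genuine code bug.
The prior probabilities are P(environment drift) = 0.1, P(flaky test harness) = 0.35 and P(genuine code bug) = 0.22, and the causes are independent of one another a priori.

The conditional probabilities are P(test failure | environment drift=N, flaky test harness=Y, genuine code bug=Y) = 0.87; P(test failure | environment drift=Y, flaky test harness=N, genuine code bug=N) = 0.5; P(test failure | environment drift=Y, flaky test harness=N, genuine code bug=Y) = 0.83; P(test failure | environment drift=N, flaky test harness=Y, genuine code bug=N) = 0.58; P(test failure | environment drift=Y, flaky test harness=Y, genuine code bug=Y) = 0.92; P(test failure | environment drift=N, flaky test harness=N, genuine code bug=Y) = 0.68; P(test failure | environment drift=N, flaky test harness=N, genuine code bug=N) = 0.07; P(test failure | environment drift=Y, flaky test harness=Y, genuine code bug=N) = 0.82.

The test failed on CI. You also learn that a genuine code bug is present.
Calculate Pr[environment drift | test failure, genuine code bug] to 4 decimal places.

Pr[environment drift | test failure, genuine code bug] ≈ 0.1137

By total probability over the 4 (environment drift, flaky test harness) configurations:
  P(test failure | genuine code bug) = 0.68×0.9×0.65 + 0.87×0.9×0.35 + 0.83×0.1×0.65 + 0.92×0.1×0.35
        = 0.397800 + 0.274050 + 0.053950 + 0.032200 = 0.758000
Configurations with environment drift contribute 0.086150, so
  P(environment drift | test failure, genuine code bug) = 0.086150 / 0.758000 ≈ 0.1137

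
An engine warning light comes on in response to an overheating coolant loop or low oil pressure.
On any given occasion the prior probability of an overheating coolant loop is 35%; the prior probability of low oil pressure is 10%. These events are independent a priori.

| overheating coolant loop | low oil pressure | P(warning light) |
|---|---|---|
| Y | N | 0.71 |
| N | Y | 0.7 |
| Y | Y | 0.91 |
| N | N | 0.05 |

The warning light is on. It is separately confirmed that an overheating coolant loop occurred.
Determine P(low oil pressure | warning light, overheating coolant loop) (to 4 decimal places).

P(low oil pressure | warning light, overheating coolant loop) ≈ 0.1247

P(warning light | overheating coolant loop) = 0.71*0.9 + 0.91*0.1 = 0.639000 + 0.091000 = 0.730000
Restricting to configurations with low oil pressure present: 0.91*0.1 = 0.091000.
Hence the posterior is 0.091000/0.730000 ≈ 0.1247.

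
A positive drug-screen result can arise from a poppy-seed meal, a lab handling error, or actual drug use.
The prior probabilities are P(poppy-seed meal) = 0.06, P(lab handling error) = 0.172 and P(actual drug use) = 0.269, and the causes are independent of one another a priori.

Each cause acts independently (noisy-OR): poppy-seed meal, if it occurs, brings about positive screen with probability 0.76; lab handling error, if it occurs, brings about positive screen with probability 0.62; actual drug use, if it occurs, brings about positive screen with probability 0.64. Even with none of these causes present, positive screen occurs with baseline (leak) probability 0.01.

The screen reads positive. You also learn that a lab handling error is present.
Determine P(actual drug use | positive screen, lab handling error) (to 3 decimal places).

Under noisy-OR, P(positive screen | causes) = 1 − (1−0.01)·∏(1−qᵢ) over the active causes.
Weight on actual drug use=true, given the evidence: 0.218615 + 0.015615 = 0.234230
The normalizing constant is 0.6238·0.94·0.731 + 0.864568·0.94·0.269 + 0.909712·0.06·0.731 + 0.967496·0.06·0.269 = 0.702768
P(actual drug use | positive screen, lab handling error) = 0.234230/0.702768 ≈ 0.333

P(actual drug use | positive screen, lab handling error) ≈ 0.333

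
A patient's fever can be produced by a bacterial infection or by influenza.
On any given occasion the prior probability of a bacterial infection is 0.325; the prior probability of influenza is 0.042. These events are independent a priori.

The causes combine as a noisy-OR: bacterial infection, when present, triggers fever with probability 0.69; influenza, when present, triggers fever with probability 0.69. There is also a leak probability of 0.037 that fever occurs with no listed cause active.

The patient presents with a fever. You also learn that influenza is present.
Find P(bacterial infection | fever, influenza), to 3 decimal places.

Under noisy-OR, P(fever | causes) = 1 − (1−0.037)·∏(1−qᵢ) over the active causes.
P(fever | influenza) = 0.70147*0.675 + 0.907456*0.325 = 0.473492 + 0.294923 = 0.768415
Of this, 0.294923 comes from 0.907456*0.325 (the bacterial infection=true cases).
P(bacterial infection | fever, influenza) = 0.294923 / 0.768415 ≈ 0.384

P(bacterial infection | fever, influenza) ≈ 0.384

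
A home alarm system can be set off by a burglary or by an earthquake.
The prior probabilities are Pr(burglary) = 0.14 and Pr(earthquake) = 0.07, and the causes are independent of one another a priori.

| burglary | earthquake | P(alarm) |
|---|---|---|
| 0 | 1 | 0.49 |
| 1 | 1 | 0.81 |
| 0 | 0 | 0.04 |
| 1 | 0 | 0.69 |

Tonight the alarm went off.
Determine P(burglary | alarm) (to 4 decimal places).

P(burglary | alarm) ≈ 0.6139

P(alarm) = 0.04×0.86×0.93 + 0.49×0.86×0.07 + 0.69×0.14×0.93 + 0.81×0.14×0.07 = 0.031992 + 0.029498 + 0.089838 + 0.007938 = 0.159266
Restricting to configurations with burglary present: 0.089838 + 0.007938 = 0.097776.
So P(burglary | alarm) = 0.097776/0.159266 ≈ 0.6139.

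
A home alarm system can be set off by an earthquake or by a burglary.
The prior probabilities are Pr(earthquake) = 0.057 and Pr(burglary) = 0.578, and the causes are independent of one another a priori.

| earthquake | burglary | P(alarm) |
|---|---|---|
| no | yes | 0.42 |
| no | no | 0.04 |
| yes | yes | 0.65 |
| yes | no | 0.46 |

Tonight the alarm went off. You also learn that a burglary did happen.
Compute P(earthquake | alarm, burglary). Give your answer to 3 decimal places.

P(earthquake | alarm, burglary) ≈ 0.086

Sum P(alarm|·) weighted by the priors over both values of earthquake:
  P(alarm | burglary) = 0.42*0.943 + 0.65*0.057
        = 0.396060 + 0.037050 = 0.433110
Configurations with earthquake contribute 0.037050, so
  P(earthquake | alarm, burglary) = 0.037050 / 0.433110 ≈ 0.086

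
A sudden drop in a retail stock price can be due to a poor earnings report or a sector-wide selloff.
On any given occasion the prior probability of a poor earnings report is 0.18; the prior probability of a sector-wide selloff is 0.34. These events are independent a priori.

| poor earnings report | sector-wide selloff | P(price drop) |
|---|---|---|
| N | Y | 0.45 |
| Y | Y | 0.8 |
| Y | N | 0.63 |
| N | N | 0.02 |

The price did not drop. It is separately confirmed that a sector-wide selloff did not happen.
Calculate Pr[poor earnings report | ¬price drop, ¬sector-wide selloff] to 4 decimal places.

Weight on poor earnings report=true, given the evidence: 0.37×0.18 = 0.066600
Normalizer over all consistent configurations: 0.98×0.82 + 0.37×0.18 = 0.870200
Posterior = 0.066600 / 0.870200 ≈ 0.0765

Pr[poor earnings report | ¬price drop, ¬sector-wide selloff] ≈ 0.0765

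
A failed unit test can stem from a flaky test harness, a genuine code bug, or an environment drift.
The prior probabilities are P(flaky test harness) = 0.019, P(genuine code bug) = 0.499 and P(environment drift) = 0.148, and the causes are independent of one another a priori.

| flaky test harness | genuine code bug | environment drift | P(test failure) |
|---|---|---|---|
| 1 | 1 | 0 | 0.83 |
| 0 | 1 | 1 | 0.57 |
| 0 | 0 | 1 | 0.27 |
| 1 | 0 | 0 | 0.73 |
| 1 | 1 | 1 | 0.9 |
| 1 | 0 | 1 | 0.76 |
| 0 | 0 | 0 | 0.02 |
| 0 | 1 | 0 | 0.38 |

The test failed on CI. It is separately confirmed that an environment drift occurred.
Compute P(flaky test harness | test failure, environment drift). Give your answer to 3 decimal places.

P(test failure | environment drift) = 0.27×0.981×0.501 + 0.57×0.981×0.499 + 0.76×0.019×0.501 + 0.9×0.019×0.499 = 0.132700 + 0.279026 + 0.007234 + 0.008533 = 0.427493
The flaky test harness-present share is 0.007234 + 0.008533 = 0.015767.
So P(flaky test harness | test failure, environment drift) = 0.015767/0.427493 ≈ 0.037.

P(flaky test harness | test failure, environment drift) ≈ 0.037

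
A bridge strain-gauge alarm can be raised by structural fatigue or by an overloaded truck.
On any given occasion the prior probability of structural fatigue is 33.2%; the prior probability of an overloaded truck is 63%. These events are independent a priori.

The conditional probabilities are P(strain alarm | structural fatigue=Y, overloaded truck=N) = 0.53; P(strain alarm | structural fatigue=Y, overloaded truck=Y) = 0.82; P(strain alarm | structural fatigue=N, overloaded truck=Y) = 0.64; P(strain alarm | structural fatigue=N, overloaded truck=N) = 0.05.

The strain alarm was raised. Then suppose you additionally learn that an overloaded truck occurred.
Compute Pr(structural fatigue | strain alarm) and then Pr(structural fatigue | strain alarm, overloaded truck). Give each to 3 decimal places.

Pr(structural fatigue | strain alarm) ≈ 0.457; Pr(structural fatigue | strain alarm, overloaded truck) ≈ 0.389

By total probability over the 4 (structural fatigue, overloaded truck) configurations:
  P(strain alarm) = 0.05×0.668×0.37 + 0.64×0.668×0.63 + 0.53×0.332×0.37 + 0.82×0.332×0.63
        = 0.012358 + 0.269338 + 0.065105 + 0.171511 = 0.518312
The terms with structural fatigue present sum to 0.236616, so
  P(structural fatigue | strain alarm) = 0.236616 / 0.518312 ≈ 0.457

With the extra evidence:
Sum P(strain alarm|·) weighted by the priors over both values of structural fatigue:
  P(strain alarm | overloaded truck) = 0.64×0.668 + 0.82×0.332
        = 0.427520 + 0.272240 = 0.699760
The terms with structural fatigue present sum to 0.272240, so
  P(structural fatigue | strain alarm, overloaded truck) = 0.272240 / 0.699760 ≈ 0.389
Conditioning on overloaded truck lowers the posterior on structural fatigue: the classic explaining-away effect in a common-effect structure.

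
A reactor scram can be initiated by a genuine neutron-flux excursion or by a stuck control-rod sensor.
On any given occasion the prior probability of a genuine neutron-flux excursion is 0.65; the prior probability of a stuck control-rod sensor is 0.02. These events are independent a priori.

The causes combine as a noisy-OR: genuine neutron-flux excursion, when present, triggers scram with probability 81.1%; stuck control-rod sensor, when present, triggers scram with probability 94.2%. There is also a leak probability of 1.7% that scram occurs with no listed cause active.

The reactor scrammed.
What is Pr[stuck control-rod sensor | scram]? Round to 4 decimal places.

Under noisy-OR, P(scram | causes) = 1 − (1−0.017)·∏(1−qᵢ) over the active causes.
Weight on stuck control-rod sensor=true, given the evidence: 0.006601 + 0.012860 = 0.019461
Normalizer over all consistent configurations: 0.017×0.35×0.98 + 0.942986×0.35×0.02 + 0.814213×0.65×0.98 + 0.989224×0.65×0.02 = 0.543946
P(stuck control-rod sensor | scram) = 0.019461/0.543946 ≈ 0.0358

Pr[stuck control-rod sensor | scram] ≈ 0.0358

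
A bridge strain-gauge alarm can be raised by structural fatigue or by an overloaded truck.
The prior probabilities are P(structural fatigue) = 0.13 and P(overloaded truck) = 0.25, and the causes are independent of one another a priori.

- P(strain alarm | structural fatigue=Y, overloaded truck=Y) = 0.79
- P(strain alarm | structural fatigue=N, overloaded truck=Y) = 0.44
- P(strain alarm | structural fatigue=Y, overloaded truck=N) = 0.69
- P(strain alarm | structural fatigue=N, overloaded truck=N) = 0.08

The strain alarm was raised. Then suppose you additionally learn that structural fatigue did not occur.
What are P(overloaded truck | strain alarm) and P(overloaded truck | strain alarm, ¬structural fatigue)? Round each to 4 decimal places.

P(overloaded truck | strain alarm) ≈ 0.5039; P(overloaded truck | strain alarm, ¬structural fatigue) ≈ 0.6471

P(strain alarm) = 0.08*0.87*0.75 + 0.44*0.87*0.25 + 0.69*0.13*0.75 + 0.79*0.13*0.25 = 0.052200 + 0.095700 + 0.067275 + 0.025675 = 0.240850
Of this, 0.121375 comes from 0.095700 + 0.025675 (the overloaded truck=true cases).
P(overloaded truck | strain alarm) = 0.121375 / 0.240850 ≈ 0.5039

Now condition on the additional information:
Enumerate both values of overloaded truck and weight by the priors:
  P(strain alarm | ¬structural fatigue) = 0.08×0.75 + 0.44×0.25
        = 0.060000 + 0.110000 = 0.170000
Keeping only the overloaded truck-present terms gives 0.110000, so
  P(overloaded truck | strain alarm, ¬structural fatigue) = 0.110000 / 0.170000 ≈ 0.6471
With structural fatigue excluded, overloaded truck must carry more of the explanatory weight for the strain alarm.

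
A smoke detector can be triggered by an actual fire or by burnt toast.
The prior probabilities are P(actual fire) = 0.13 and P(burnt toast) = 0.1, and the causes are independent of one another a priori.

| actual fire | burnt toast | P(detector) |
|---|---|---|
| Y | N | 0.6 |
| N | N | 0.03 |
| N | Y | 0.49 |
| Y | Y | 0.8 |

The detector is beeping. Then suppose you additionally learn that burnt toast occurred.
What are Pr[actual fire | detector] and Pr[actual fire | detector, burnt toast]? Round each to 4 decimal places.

Weight on actual fire=true, given the evidence: 0.070200 + 0.010400 = 0.080600
Normalizer over all consistent configurations: 0.03×0.87×0.9 + 0.49×0.87×0.1 + 0.6×0.13×0.9 + 0.8×0.13×0.1 = 0.146720
Posterior = 0.080600 / 0.146720 ≈ 0.5493

Now condition on the additional information:
P(detector | burnt toast) = 0.49*0.87 + 0.8*0.13 = 0.426300 + 0.104000 = 0.530300
Restricting to configurations with actual fire present: 0.8*0.13 = 0.104000.
Hence the posterior is 0.104000/0.530300 ≈ 0.1961.
— burnt toast explains away the evidence for actual fire.

Pr[actual fire | detector] ≈ 0.5493; Pr[actual fire | detector, burnt toast] ≈ 0.1961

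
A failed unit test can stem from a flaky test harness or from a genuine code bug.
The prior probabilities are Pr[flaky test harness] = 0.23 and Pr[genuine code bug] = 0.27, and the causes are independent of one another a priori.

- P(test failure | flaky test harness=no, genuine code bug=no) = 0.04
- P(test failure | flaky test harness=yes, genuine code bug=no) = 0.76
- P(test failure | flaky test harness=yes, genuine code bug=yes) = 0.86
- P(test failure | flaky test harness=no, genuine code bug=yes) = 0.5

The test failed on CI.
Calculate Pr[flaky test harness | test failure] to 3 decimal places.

Pr[flaky test harness | test failure] ≈ 0.589

For the numerator, keep only flaky test harness=true terms: 0.127604 + 0.053406 = 0.181010
Denominator P(test failure): 0.04×0.77×0.73 + 0.5×0.77×0.27 + 0.76×0.23×0.73 + 0.86×0.23×0.27 = 0.307444
P(flaky test harness | test failure) = 0.181010/0.307444 ≈ 0.589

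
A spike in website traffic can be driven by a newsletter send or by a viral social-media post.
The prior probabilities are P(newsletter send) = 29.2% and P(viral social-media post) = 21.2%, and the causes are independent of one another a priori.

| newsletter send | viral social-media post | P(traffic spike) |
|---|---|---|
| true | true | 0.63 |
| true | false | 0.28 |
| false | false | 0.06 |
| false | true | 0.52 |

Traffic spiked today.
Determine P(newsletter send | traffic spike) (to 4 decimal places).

P(newsletter send | traffic spike) ≈ 0.4812

P(traffic spike) = 0.06×0.708×0.788 + 0.52×0.708×0.212 + 0.28×0.292×0.788 + 0.63×0.292×0.212 = 0.033474 + 0.078050 + 0.064427 + 0.039000 = 0.214951
Of this, 0.103427 comes from 0.064427 + 0.039000 (the newsletter send=true cases).
P(newsletter send | traffic spike) = 0.103427 / 0.214951 ≈ 0.4812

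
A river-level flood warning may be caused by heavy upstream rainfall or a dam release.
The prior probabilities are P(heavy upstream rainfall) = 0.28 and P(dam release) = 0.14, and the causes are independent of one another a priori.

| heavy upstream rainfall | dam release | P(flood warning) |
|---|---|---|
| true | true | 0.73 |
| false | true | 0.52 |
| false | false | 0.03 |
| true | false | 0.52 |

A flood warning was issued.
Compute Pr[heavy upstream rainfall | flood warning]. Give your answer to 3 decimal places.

Pr[heavy upstream rainfall | flood warning] ≈ 0.684

Enumerate the 4 (heavy upstream rainfall, dam release) configurations and weight by the priors:
  P(flood warning) = 0.03*0.72*0.86 + 0.52*0.72*0.14 + 0.52*0.28*0.86 + 0.73*0.28*0.14
        = 0.018576 + 0.052416 + 0.125216 + 0.028616 = 0.224824
Configurations with heavy upstream rainfall contribute 0.153832, so
  P(heavy upstream rainfall | flood warning) = 0.153832 / 0.224824 ≈ 0.684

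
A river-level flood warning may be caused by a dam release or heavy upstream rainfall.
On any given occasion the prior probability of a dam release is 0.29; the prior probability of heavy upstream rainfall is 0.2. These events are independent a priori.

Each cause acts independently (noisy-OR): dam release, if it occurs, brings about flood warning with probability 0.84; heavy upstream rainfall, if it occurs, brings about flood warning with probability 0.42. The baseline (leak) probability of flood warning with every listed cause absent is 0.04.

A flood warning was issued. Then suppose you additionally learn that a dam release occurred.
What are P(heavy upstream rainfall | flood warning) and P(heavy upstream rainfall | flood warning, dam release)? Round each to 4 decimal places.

P(heavy upstream rainfall | flood warning) ≈ 0.3457; P(heavy upstream rainfall | flood warning, dam release) ≈ 0.2120

Under noisy-OR, P(flood warning | causes) = 1 − (1−0.04)·∏(1−qᵢ) over the active causes.
P(flood warning) = 0.04·0.71·0.8 + 0.4432·0.71·0.2 + 0.8464·0.29·0.8 + 0.910912·0.29·0.2 = 0.022720 + 0.062934 + 0.196365 + 0.052833 = 0.334852
Of this, 0.115767 comes from 0.062934 + 0.052833 (the heavy upstream rainfall=true cases).
Hence the posterior is 0.115767/0.334852 ≈ 0.3457.

Now also conditioning on dam release=true:
For the numerator, keep only heavy upstream rainfall=true terms: 0.910912*0.2 = 0.182182
The normalizing constant is 0.8464*0.8 + 0.910912*0.2 = 0.859302
P(heavy upstream rainfall | flood warning, dam release) = 0.182182/0.859302 ≈ 0.2120
— dam release explains away the evidence for heavy upstream rainfall.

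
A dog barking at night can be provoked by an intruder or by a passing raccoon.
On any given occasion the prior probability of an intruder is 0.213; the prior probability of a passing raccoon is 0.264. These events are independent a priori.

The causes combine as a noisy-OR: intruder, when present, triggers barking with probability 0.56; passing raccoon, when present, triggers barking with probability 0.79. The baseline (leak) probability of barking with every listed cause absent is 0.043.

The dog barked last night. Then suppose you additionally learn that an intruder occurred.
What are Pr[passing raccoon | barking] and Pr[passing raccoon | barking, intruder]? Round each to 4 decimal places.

Pr[passing raccoon | barking] ≈ 0.6526; Pr[passing raccoon | barking, intruder] ≈ 0.3609

Under noisy-OR, P(barking | causes) = 1 − (1−0.043)·∏(1−qᵢ) over the active causes.
Numerator (weight on configurations with passing raccoon): 0.166013 + 0.051260 = 0.217273
Normalizer over all consistent configurations: 0.043*0.787*0.736 + 0.79903*0.787*0.264 + 0.57892*0.213*0.736 + 0.911573*0.213*0.264 = 0.332936
P(passing raccoon | barking) = 0.217273/0.332936 ≈ 0.6526

Now also conditioning on intruder=true:
Enumerate both values of passing raccoon and weight by the priors:
  P(barking | intruder) = 0.57892*0.736 + 0.911573*0.264
        = 0.426085 + 0.240655 = 0.666740
Keeping only the passing raccoon-present terms gives 0.240655, so
  P(passing raccoon | barking, intruder) = 0.240655 / 0.666740 ≈ 0.3609
This is intercausal reasoning (explaining away): once intruder accounts for the barking, passing raccoon becomes less likely.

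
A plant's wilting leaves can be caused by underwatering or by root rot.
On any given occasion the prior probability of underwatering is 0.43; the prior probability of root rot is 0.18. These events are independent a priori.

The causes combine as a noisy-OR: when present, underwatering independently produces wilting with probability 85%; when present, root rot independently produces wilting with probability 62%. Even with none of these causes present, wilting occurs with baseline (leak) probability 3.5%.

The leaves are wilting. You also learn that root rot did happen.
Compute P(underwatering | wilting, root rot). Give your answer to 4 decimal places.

P(underwatering | wilting, root rot) ≈ 0.5296

Under noisy-OR, P(wilting | causes) = 1 − (1−0.035)·∏(1−qᵢ) over the active causes.
Weight on underwatering=true, given the evidence: 0.944995*0.43 = 0.406348
Normalizer over all consistent configurations: 0.6333*0.57 + 0.944995*0.43 = 0.767329
P(underwatering | wilting, root rot) = 0.406348/0.767329 ≈ 0.5296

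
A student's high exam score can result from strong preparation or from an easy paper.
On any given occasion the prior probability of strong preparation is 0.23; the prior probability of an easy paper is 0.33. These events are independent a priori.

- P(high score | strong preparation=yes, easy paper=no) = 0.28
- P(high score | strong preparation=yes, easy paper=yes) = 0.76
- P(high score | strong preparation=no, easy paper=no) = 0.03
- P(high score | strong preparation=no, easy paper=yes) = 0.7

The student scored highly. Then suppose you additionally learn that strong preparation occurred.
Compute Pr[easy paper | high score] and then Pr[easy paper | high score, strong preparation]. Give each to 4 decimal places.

Pr[easy paper | high score] ≈ 0.8007; Pr[easy paper | high score, strong preparation] ≈ 0.5721

P(high score) = 0.03*0.77*0.67 + 0.7*0.77*0.33 + 0.28*0.23*0.67 + 0.76*0.23*0.33 = 0.015477 + 0.177870 + 0.043148 + 0.057684 = 0.294179
Restricting to configurations with easy paper present: 0.177870 + 0.057684 = 0.235554.
Hence the posterior is 0.235554/0.294179 ≈ 0.8007.

With the extra evidence:
Enumerate both values of easy paper and weight by the priors:
  P(high score | strong preparation) = 0.28×0.67 + 0.76×0.33
        = 0.187600 + 0.250800 = 0.438400
Keeping only the easy paper-present terms gives 0.250800, so
  P(easy paper | high score, strong preparation) = 0.250800 / 0.438400 ≈ 0.5721
— strong preparation explains away the evidence for easy paper.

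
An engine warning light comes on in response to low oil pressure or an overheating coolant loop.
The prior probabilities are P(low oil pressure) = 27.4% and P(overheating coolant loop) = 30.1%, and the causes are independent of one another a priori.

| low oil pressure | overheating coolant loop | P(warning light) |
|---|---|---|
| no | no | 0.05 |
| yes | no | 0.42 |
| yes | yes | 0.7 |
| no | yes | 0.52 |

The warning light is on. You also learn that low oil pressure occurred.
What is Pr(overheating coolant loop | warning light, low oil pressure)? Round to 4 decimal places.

For the numerator, keep only overheating coolant loop=true terms: 0.7·0.301 = 0.210700
The normalizing constant is 0.42·0.699 + 0.7·0.301 = 0.504280
P(overheating coolant loop | warning light, low oil pressure) = 0.210700/0.504280 ≈ 0.4178

Pr(overheating coolant loop | warning light, low oil pressure) ≈ 0.4178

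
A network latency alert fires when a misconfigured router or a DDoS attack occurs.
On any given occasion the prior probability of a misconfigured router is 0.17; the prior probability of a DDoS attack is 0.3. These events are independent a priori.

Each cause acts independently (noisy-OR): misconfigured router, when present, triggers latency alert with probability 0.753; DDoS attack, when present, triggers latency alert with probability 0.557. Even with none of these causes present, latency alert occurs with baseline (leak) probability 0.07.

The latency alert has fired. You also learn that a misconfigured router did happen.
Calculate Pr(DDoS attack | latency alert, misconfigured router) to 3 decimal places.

Under noisy-OR, P(latency alert | causes) = 1 − (1−0.07)·∏(1−qᵢ) over the active causes.
Sum P(latency alert|·) weighted by the priors over both values of DDoS attack:
  P(latency alert | misconfigured router) = 0.77029*0.7 + 0.898238*0.3
        = 0.539203 + 0.269471 = 0.808674
Configurations with DDoS attack contribute 0.269471, so
  P(DDoS attack | latency alert, misconfigured router) = 0.269471 / 0.808674 ≈ 0.333

Pr(DDoS attack | latency alert, misconfigured router) ≈ 0.333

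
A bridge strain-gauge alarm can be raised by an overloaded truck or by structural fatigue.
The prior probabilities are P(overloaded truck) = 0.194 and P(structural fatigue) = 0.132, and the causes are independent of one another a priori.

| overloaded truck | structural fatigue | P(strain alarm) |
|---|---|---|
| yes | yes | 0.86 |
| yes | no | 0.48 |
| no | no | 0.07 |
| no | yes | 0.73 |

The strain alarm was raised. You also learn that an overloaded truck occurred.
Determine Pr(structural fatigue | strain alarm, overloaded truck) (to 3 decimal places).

Pr(structural fatigue | strain alarm, overloaded truck) ≈ 0.214

By total probability over both values of structural fatigue:
  P(strain alarm | overloaded truck) = 0.48×0.868 + 0.86×0.132
        = 0.416640 + 0.113520 = 0.530160
The terms with structural fatigue present sum to 0.113520, so
  P(structural fatigue | strain alarm, overloaded truck) = 0.113520 / 0.530160 ≈ 0.214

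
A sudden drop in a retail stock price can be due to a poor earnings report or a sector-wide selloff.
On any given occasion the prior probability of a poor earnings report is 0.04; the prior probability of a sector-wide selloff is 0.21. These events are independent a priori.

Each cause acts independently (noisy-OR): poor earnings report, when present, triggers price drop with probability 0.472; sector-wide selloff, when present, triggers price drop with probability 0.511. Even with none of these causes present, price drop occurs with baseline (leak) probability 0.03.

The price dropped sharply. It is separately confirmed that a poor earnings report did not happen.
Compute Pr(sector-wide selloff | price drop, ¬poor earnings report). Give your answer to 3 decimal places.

Under noisy-OR, P(price drop | causes) = 1 − (1−0.03)·∏(1−qᵢ) over the active causes.
Enumerate both values of sector-wide selloff and weight by the priors:
  P(price drop | ¬poor earnings report) = 0.03·0.79 + 0.52567·0.21
        = 0.023700 + 0.110391 = 0.134091
Keeping only the sector-wide selloff-present terms gives 0.110391, so
  P(sector-wide selloff | price drop, ¬poor earnings report) = 0.110391 / 0.134091 ≈ 0.823

Pr(sector-wide selloff | price drop, ¬poor earnings report) ≈ 0.823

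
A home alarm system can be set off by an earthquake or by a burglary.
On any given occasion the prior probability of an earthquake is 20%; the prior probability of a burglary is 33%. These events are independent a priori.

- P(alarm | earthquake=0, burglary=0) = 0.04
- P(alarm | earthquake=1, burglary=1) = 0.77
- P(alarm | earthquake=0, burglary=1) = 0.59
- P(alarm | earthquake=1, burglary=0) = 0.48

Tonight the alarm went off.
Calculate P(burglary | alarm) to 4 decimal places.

P(alarm) = 0.04·0.8·0.67 + 0.59·0.8·0.33 + 0.48·0.2·0.67 + 0.77·0.2·0.33 = 0.021440 + 0.155760 + 0.064320 + 0.050820 = 0.292340
Restricting to configurations with burglary present: 0.155760 + 0.050820 = 0.206580.
P(burglary | alarm) = 0.206580 / 0.292340 ≈ 0.7066

P(burglary | alarm) ≈ 0.7066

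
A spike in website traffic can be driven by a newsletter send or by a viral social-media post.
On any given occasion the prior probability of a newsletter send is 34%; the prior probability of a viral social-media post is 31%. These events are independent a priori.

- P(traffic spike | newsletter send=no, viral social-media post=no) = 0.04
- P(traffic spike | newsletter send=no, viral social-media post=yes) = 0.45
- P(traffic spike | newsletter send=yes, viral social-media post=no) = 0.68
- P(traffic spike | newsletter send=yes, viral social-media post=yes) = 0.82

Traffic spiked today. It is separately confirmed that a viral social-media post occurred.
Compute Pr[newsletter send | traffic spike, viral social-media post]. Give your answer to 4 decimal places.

Pr[newsletter send | traffic spike, viral social-media post] ≈ 0.4842

Weight on newsletter send=true, given the evidence: 0.82×0.34 = 0.278800
The normalizing constant is 0.45×0.66 + 0.82×0.34 = 0.575800
P(newsletter send | traffic spike, viral social-media post) = 0.278800/0.575800 ≈ 0.4842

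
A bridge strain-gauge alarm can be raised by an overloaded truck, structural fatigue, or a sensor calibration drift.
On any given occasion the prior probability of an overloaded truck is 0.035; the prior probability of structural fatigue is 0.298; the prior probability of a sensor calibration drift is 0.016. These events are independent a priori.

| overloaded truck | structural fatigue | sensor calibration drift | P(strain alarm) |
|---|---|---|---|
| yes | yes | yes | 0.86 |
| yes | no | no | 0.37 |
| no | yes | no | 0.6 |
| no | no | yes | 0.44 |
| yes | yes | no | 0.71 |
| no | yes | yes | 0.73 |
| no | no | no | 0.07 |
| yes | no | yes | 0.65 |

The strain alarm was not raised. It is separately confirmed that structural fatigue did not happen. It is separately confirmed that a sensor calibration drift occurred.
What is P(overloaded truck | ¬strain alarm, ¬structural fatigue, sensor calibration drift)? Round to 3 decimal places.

P(overloaded truck | ¬strain alarm, ¬structural fatigue, sensor calibration drift) ≈ 0.022

P(¬strain alarm | ¬structural fatigue, sensor calibration drift) = 0.56×0.965 + 0.35×0.035 = 0.540400 + 0.012250 = 0.552650
Restricting to configurations with overloaded truck present: 0.35×0.035 = 0.012250.
So P(overloaded truck | ¬strain alarm, ¬structural fatigue, sensor calibration drift) = 0.012250/0.552650 ≈ 0.022.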